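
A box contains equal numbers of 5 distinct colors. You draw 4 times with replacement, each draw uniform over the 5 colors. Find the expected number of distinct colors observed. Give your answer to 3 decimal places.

Let Xⱼ=1 if type j appears at least once. P(Xⱼ=1) = 1 − ((5−1)/5)^4 = 369/625.
E[#distinct] = 5·369/625 = 369/125.
≈ 2.952

2.952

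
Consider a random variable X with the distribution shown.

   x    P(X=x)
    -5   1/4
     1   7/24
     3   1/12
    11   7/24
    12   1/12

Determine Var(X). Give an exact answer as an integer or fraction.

E[X] = (1/4)·(-5) + (7/24)·1 + (1/12)·3 + (7/24)·11 + (1/12)·12 = 7/2
E[X²] = (1/4)·25 + (7/24)·1 + (1/12)·9 + (7/24)·121 + (1/12)·144 = 655/12
Var(X) = 655/12 − (7/2)² = 127/3

127/3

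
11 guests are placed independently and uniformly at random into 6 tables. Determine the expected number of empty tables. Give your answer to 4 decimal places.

0.8075

Let Xⱼ=1 if table j is empty. P(Xⱼ=1) = ((6-1)/6)^11 = 48828125/362797056.
By linearity, E[#empty] = 6·48828125/362797056 = 48828125/60466176.
≈ 0.8075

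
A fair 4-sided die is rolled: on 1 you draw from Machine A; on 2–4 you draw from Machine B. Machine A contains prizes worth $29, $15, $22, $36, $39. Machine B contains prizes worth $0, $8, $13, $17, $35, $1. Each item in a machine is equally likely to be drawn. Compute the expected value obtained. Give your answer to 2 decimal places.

$16.30

E[X | Machine A] = (29 + 15 + 22 + 36 + 39)/5 = 141/5
E[X | Machine B] = (0 + 8 + 13 + 17 + 35 + 1)/6 = 37/3
E[X] = (1/4)·141/5 + (3/4)·37/3 = 163/10 ≈ 16.30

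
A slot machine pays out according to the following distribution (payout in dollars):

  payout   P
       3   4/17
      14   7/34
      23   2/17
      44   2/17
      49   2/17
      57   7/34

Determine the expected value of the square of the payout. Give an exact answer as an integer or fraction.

E[X²] = (4/17)·9 + (7/34)·196 + (2/17)·529 + (2/17)·1936 + (2/17)·2401 + (7/34)·3249
     = 43651/34

43651/34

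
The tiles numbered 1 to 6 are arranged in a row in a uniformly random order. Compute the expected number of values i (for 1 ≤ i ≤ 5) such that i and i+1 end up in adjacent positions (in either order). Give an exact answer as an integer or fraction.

5/3

For each i ∈ {1,…,5}, let Xᵢ = 1 if i and i+1 are adjacent. P(Xᵢ=1) = 2·(6−1)!/6! = 2/6.
By linearity, E[ΣXᵢ] = (5)·(2/6) = 5/3.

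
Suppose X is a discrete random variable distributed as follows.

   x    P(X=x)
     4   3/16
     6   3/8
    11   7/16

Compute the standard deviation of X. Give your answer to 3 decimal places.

E[X] = 125/16, E[X²] = 1111/16
Var(X) = E[X²] − (E[X])² = 1111/16 − 15625/256 = 2151/256
SD(X) = √(2151/256) ≈ 2.899

2.899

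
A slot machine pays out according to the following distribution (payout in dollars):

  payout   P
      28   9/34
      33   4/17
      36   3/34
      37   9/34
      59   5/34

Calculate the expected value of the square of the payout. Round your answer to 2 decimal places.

1452.41

E[X²] = (9/34)·784 + (4/17)·1089 + (3/34)·1296 + (9/34)·1369 + (5/34)·3481
     = 24691/17 ≈ 1452.41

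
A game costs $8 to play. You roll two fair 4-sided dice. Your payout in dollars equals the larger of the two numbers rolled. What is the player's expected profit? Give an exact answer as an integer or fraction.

Distribution of the larger of the two numbers rolled: 1 w.p. 1/16, 2 w.p. 3/16, 3 w.p. 5/16, 4 w.p. 7/16
E[payout] = (1/16)·1 + (3/16)·2 + (5/16)·3 + (7/16)·4 = 25/8
Expected profit = 25/8 − 8 = -39/8

-39/8 dollars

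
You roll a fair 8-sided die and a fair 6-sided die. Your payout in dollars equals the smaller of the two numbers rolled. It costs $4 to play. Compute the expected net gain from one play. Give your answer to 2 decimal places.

-$1.23

Distribution of the smaller of the two numbers rolled: 1 w.p. 13/48, 2 w.p. 11/48, 3 w.p. 3/16, 4 w.p. 7/48, 5 w.p. 5/48, 6 w.p. 1/16
E[payout] = (13/48)·1 + (11/48)·2 + (3/16)·3 + (7/48)·4 + (5/48)·5 + (1/16)·6 = 133/48
Expected profit = 133/48 − 4 = -59/48 ≈ -$1.23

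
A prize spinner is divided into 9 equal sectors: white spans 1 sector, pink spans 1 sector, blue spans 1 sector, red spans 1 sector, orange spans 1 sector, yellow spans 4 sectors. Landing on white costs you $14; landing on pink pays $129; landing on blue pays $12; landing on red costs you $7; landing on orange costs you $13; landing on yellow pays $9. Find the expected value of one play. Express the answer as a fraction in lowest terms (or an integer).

E[payout] = (1/9)·(-14) + (1/9)·129 + (1/9)·12 + (1/9)·(-7) + (1/9)·(-13) + (4/9)·9 = 143/9

143/9 dollars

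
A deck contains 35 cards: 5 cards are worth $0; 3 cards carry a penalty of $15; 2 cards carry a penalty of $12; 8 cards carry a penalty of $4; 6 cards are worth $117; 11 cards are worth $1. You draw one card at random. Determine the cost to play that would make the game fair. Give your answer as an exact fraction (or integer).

612/35 dollars

E[payout] = (5/35)·0 + (3/35)·(-15) + (2/35)·(-12) + (8/35)·(-4) + (6/35)·117 + (11/35)·1 = 612/35
Fair fee = E[payout] = 612/35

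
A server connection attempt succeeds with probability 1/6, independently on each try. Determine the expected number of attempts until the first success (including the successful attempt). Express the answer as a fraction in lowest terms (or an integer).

For a geometric distribution, E[trials] = 1/p = 1/(1/6) = 6.

6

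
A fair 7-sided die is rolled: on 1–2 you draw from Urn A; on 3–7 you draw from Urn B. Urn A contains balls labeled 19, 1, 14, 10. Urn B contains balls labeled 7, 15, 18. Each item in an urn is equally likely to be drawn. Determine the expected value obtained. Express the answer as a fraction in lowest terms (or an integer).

38/3

E[X | Urn A] = (19 + 1 + 14 + 10)/4 = 11
E[X | Urn B] = (7 + 15 + 18)/3 = 40/3
E[X] = (2/7)·11 + (5/7)·40/3 = 38/3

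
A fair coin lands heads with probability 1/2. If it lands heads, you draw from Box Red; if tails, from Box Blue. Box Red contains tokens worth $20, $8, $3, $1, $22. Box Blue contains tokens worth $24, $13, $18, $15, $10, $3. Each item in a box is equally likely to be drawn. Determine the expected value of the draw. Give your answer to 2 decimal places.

E[X | Box Red] = (20 + 8 + 3 + 1 + 22)/5 = 54/5
E[X | Box Blue] = (24 + 13 + 18 + 15 + 10 + 3)/6 = 83/6
E[X] = (1/2)·54/5 + (1/2)·83/6 = 739/60 ≈ 12.32

$12.32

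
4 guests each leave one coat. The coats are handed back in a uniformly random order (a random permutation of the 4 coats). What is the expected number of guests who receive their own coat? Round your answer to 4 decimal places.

1.0000

Let Xᵢ = 1 if person i gets their own coat. For each i, P(Xᵢ=1) = 1/4.
By linearity of expectation, E[X₁+…+X_4] = 4·(1/4) = 1.
≈ 1.0000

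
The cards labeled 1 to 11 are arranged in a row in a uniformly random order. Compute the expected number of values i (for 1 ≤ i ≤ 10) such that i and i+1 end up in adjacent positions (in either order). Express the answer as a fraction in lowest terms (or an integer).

For each i ∈ {1,…,10}, let Xᵢ = 1 if i and i+1 are adjacent. P(Xᵢ=1) = 2·(11−1)!/11! = 2/11.
By linearity, E[ΣXᵢ] = (10)·(2/11) = 20/11.

20/11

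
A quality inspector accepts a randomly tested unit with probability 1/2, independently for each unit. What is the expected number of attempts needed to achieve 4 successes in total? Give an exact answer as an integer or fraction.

8

By linearity (sum of 4 independent geometric waits), E[trials] = 4/p = 4/(1/2) = 8.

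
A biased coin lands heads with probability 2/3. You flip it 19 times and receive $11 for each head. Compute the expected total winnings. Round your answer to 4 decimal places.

E[#heads] = 19·2/3 = 38/3 (linearity over flips).
E[winnings] = 11·38/3 = 418/3.
≈ 139.3333

$139.3333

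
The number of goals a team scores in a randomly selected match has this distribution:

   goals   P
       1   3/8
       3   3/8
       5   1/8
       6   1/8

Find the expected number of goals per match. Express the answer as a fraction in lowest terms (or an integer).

E[X] = (3/8)·1 + (3/8)·3 + (1/8)·5 + (1/8)·6
     = 23/8

23/8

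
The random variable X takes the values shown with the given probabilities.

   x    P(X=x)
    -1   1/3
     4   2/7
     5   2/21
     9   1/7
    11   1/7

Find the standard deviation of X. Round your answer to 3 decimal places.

4.357

E[X] = 29/7, E[X²] = 253/7
Var(X) = E[X²] − (E[X])² = 253/7 − 841/49 = 930/49
SD(X) = √(930/49) ≈ 4.357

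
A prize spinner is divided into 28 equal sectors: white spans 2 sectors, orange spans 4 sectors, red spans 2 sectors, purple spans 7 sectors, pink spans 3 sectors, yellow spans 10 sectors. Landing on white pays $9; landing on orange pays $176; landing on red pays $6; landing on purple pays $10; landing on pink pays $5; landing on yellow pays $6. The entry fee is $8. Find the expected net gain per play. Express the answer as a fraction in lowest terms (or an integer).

655/28 dollars

E[payout] = (2/28)·9 + (4/28)·176 + (2/28)·6 + (7/28)·10 + (3/28)·5 + (10/28)·6 = 879/28
Expected profit = 879/28 − 8 = 655/28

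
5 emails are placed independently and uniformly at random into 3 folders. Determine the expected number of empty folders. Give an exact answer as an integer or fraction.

Let Xⱼ=1 if folder j is empty. P(Xⱼ=1) = ((3-1)/3)^5 = 32/243.
By linearity, E[#empty] = 3·32/243 = 32/81.

32/81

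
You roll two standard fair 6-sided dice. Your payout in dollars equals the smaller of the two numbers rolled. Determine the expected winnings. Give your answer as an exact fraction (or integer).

Distribution of the smaller of the two numbers rolled: 1 w.p. 11/36, 2 w.p. 1/4, 3 w.p. 7/36, 4 w.p. 5/36, 5 w.p. 1/12, 6 w.p. 1/36
E[payout] = (11/36)·1 + (1/4)·2 + (7/36)·3 + (5/36)·4 + (1/12)·5 + (1/36)·6 = 91/36

91/36 dollars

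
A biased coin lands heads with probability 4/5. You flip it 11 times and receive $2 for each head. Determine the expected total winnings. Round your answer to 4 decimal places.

$17.6000

E[#heads] = 11·4/5 = 44/5 (linearity over flips).
E[winnings] = 2·44/5 = 88/5.
≈ 17.6000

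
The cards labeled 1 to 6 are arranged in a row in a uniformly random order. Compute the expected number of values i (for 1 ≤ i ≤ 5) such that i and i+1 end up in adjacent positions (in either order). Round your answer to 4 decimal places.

1.6667

For each i ∈ {1,…,5}, let Xᵢ = 1 if i and i+1 are adjacent. P(Xᵢ=1) = 2·(6−1)!/6! = 2/6.
By linearity, E[ΣXᵢ] = (5)·(2/6) = 5/3.
≈ 1.6667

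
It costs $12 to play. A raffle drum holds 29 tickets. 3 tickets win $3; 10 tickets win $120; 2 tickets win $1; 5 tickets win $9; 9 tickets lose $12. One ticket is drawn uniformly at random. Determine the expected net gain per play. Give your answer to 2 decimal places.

$27.59

E[payout] = (3/29)·3 + (10/29)·120 + (2/29)·1 + (5/29)·9 + (9/29)·(-12) = 1148/29
Expected profit = 1148/29 − 12 = 800/29 ≈ $27.59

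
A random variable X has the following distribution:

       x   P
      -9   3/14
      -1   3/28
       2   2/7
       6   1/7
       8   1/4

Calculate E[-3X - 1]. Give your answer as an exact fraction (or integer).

E[-3x-1] = (3/14)·26 + (3/28)·2 + (2/7)·(-7) + (1/7)·(-19) + (1/4)·(-25)
     = -145/28

-145/28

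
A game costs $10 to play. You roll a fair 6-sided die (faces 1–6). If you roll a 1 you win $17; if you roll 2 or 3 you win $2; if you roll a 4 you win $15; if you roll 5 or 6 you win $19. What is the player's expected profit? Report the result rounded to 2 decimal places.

$2.33

E[payout] = (1/3)·2 + (1/6)·15 + (1/6)·17 + (1/3)·19 = 37/3
Expected profit = 37/3 − 10 = 7/3 ≈ $2.33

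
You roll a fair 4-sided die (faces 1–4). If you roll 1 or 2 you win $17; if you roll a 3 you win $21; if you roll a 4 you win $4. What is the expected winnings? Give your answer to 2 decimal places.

$14.75

E[payout] = (1/4)·4 + (1/2)·17 + (1/4)·21 = 59/4
≈ $14.75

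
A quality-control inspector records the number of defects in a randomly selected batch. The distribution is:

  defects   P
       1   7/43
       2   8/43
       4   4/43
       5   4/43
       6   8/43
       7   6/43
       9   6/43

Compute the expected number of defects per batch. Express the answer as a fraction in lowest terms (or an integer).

E[X] = (7/43)·1 + (8/43)·2 + (4/43)·4 + (4/43)·5 + (8/43)·6 + (6/43)·7 + (6/43)·9
     = 203/43

203/43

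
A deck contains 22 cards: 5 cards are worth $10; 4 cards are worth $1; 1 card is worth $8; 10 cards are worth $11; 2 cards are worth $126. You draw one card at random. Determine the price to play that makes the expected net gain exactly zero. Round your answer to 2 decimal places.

E[payout] = (5/22)·10 + (4/22)·1 + (1/22)·8 + (10/22)·11 + (2/22)·126 = 212/11
Fair fee = E[payout] = 212/11 ≈ $19.27

$19.27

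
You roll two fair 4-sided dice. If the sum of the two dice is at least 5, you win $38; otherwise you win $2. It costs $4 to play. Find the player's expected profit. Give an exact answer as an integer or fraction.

E[payout] = (3/8)·2 + (5/8)·38 = 49/2
Expected profit = 49/2 − 4 = 41/2

41/2 dollars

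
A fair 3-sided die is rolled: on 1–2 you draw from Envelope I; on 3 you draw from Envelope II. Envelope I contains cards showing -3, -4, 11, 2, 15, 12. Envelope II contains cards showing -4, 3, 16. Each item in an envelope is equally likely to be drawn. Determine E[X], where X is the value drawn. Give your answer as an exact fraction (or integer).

16/3

E[X | Envelope I] = (-3 − 4 + 11 + 2 + 15 + 12)/6 = 11/2
E[X | Envelope II] = (-4 + 3 + 16)/3 = 5
E[X] = (2/3)·11/2 + (1/3)·5 = 16/3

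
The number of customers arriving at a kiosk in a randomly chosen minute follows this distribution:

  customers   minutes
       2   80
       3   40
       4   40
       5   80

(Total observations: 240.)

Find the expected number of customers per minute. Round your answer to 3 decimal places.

3.500

Total = 240, so P(customers=2) = 80/240, etc.
E[X] = (1/3)·2 + (1/6)·3 + (1/6)·4 + (1/3)·5
     = 7/2 ≈ 3.500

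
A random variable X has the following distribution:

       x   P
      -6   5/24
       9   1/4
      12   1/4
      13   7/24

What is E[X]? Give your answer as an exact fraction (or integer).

E[X] = (5/24)·(-6) + (1/4)·9 + (1/4)·12 + (7/24)·13
     = 187/24

187/24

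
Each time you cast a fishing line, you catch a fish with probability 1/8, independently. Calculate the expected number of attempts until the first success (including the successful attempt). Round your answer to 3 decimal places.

8.000

For a geometric distribution, E[trials] = 1/p = 1/(1/8) = 8.
≈ 8.000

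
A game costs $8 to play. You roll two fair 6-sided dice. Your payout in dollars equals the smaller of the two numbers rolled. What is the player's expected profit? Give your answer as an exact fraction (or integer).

-197/36 dollars

Distribution of the smaller of the two numbers rolled: 1 w.p. 11/36, 2 w.p. 1/4, 3 w.p. 7/36, 4 w.p. 5/36, 5 w.p. 1/12, 6 w.p. 1/36
E[payout] = (11/36)·1 + (1/4)·2 + (7/36)·3 + (5/36)·4 + (1/12)·5 + (1/36)·6 = 91/36
Expected profit = 91/36 − 8 = -197/36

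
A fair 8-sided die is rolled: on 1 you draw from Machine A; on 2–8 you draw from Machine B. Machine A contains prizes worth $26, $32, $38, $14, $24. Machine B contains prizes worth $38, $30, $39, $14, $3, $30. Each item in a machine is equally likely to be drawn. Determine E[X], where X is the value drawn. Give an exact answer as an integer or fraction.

3097/120 dollars

E[X | Machine A] = (26 + 32 + 38 + 14 + 24)/5 = 134/5
E[X | Machine B] = (38 + 30 + 39 + 14 + 3 + 30)/6 = 77/3
E[X] = (1/8)·134/5 + (7/8)·77/3 = 3097/120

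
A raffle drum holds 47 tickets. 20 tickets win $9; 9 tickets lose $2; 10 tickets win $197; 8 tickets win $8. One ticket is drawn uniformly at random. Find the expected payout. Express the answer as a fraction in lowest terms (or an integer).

2196/47 dollars

E[payout] = (20/47)·9 + (9/47)·(-2) + (10/47)·197 + (8/47)·8 = 2196/47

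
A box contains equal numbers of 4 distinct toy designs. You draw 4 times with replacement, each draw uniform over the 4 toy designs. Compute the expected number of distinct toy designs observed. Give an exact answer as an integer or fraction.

175/64

Let Xⱼ=1 if type j appears at least once. P(Xⱼ=1) = 1 − ((4−1)/4)^4 = 175/256.
E[#distinct] = 4·175/256 = 175/64.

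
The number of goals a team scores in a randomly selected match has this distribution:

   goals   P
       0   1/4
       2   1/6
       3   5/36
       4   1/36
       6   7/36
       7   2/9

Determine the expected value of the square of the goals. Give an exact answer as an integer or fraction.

E[X²] = (1/4)·0 + (1/6)·4 + (5/36)·9 + (1/36)·16 + (7/36)·36 + (2/9)·49
     = 81/4

81/4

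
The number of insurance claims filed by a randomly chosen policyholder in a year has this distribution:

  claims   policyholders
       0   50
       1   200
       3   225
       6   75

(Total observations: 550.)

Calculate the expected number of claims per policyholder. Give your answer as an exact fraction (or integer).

53/22

Total = 550, so P(claims=0) = 50/550, etc.
E[X] = (1/11)·0 + (4/11)·1 + (9/22)·3 + (3/22)·6
     = 53/22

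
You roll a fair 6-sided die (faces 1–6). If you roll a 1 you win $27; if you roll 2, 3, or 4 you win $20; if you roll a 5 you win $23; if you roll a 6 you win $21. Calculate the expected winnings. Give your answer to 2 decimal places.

E[payout] = (1/2)·20 + (1/6)·21 + (1/6)·23 + (1/6)·27 = 131/6
≈ $21.83

$21.83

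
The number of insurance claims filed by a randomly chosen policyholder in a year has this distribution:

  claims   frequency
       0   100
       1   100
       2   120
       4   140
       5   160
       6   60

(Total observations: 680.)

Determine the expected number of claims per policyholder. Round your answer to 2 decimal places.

Total = 680, so P(claims=0) = 100/680, etc.
E[X] = (5/34)·0 + (5/34)·1 + (3/17)·2 + (7/34)·4 + (4/17)·5 + (3/34)·6
     = 103/34 ≈ 3.03

3.03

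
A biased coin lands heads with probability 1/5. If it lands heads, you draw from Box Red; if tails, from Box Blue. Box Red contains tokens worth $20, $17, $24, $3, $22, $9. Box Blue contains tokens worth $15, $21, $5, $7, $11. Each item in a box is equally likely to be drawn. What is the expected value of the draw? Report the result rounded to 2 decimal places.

E[X | Box Red] = (20 + 17 + 24 + 3 + 22 + 9)/6 = 95/6
E[X | Box Blue] = (15 + 21 + 5 + 7 + 11)/5 = 59/5
E[X] = (1/5)·95/6 + (4/5)·59/5 = 1891/150 ≈ 12.61

$12.61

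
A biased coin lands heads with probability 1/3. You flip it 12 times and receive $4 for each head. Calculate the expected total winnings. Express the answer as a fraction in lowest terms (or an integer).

$16

E[#heads] = 12·1/3 = 4 (linearity over flips).
E[winnings] = 4·4 = 16.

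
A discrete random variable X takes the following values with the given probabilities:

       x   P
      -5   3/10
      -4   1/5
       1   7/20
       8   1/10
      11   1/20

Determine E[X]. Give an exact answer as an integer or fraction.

-3/5

E[X] = (3/10)·(-5) + (1/5)·(-4) + (7/20)·1 + (1/10)·8 + (1/20)·11
     = -3/5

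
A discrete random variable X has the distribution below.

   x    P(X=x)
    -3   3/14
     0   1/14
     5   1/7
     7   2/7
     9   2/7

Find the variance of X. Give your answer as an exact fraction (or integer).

4133/196

E[X] = (3/14)·(-3) + (1/14)·0 + (1/7)·5 + (2/7)·7 + (2/7)·9 = 65/14
E[X²] = (3/14)·9 + (1/14)·0 + (1/7)·25 + (2/7)·49 + (2/7)·81 = 597/14
Var(X) = 597/14 − (65/14)² = 4133/196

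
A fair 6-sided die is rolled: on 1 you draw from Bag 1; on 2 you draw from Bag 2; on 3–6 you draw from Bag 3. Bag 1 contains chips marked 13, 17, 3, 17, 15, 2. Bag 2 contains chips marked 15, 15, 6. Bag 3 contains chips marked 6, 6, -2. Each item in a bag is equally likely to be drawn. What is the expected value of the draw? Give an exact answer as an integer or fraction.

73/12

E[X | Bag 1] = (13 + 17 + 3 + 17 + 15 + 2)/6 = 67/6
E[X | Bag 2] = (15 + 15 + 6)/3 = 12
E[X | Bag 3] = (6 + 6 − 2)/3 = 10/3
E[X] = (1/6)·67/6 + (1/6)·12 + (2/3)·10/3 = 73/12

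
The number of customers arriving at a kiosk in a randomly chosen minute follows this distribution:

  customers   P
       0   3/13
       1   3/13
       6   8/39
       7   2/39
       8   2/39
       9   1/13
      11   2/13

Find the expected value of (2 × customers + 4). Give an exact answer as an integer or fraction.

E[2x+4] = (3/13)·4 + (3/13)·6 + (8/39)·16 + (2/39)·18 + (2/39)·20 + (1/13)·22 + (2/13)·26
     = 172/13

172/13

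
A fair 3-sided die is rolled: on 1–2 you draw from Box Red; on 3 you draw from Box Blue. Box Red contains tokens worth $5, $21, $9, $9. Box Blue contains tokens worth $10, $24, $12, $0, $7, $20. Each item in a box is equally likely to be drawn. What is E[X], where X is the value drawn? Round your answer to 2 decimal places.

E[X | Box Red] = (5 + 21 + 9 + 9)/4 = 11
E[X | Box Blue] = (10 + 24 + 12 + 0 + 7 + 20)/6 = 73/6
E[X] = (2/3)·11 + (1/3)·73/6 = 205/18 ≈ 11.39

$11.39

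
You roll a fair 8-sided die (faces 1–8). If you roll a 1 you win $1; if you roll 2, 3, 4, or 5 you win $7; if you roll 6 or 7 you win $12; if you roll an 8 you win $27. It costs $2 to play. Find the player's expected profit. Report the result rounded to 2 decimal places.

$8.00

E[payout] = (1/8)·1 + (1/2)·7 + (1/4)·12 + (1/8)·27 = 10
Expected profit = 10 − 2 = 8 ≈ $8.00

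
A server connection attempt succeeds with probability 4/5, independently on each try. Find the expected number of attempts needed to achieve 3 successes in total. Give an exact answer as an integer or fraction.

By linearity (sum of 3 independent geometric waits), E[trials] = 3/p = 3/(4/5) = 15/4.

15/4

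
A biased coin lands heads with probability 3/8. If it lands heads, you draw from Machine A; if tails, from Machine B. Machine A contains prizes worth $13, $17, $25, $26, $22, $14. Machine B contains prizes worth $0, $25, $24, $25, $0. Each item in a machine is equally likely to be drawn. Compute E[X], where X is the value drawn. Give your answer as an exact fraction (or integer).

265/16 dollars

E[X | Machine A] = (13 + 17 + 25 + 26 + 22 + 14)/6 = 39/2
E[X | Machine B] = (0 + 25 + 24 + 25 + 0)/5 = 74/5
E[X] = (3/8)·39/2 + (5/8)·74/5 = 265/16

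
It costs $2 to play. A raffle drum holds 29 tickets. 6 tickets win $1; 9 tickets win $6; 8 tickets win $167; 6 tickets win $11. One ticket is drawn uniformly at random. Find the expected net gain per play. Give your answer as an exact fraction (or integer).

E[payout] = (6/29)·1 + (9/29)·6 + (8/29)·167 + (6/29)·11 = 1462/29
Expected profit = 1462/29 − 2 = 1404/29

1404/29 dollars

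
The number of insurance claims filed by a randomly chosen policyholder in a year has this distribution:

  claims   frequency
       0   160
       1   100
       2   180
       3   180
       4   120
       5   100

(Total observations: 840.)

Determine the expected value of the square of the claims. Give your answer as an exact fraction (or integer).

Total = 840, so P(claims=0) = 160/840, etc.
E[X²] = (4/21)·0 + (5/42)·1 + (3/14)·4 + (3/14)·9 + (1/7)·16 + (5/42)·25
     = 49/6

49/6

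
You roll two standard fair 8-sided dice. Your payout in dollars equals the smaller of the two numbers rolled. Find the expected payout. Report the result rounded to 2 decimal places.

Distribution of the smaller of the two numbers rolled: 1 w.p. 15/64, 2 w.p. 13/64, 3 w.p. 11/64, 4 w.p. 9/64, 5 w.p. 7/64, 6 w.p. 5/64, …
E[payout] = (15/64)·1 + (13/64)·2 + (11/64)·3 + (9/64)·4 + (7/64)·5 + (5/64)·6 + (3/64)·7 + (1/64)·8 = 51/16
≈ $3.19

$3.19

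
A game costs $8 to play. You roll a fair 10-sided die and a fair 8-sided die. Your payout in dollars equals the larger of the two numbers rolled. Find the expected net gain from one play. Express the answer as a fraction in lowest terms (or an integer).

Distribution of the larger of the two numbers rolled: 1 w.p. 1/80, 2 w.p. 3/80, 3 w.p. 1/16, 4 w.p. 7/80, 5 w.p. 9/80, 6 w.p. 11/80, …
E[payout] = (1/80)·1 + (3/80)·2 + (1/16)·3 + (7/80)·4 + (9/80)·5 + (11/80)·6 + (13/80)·7 + (3/16)·8 + (1/10)·9 + (1/10)·10 = 131/20
Expected profit = 131/20 − 8 = -29/20

-29/20 dollars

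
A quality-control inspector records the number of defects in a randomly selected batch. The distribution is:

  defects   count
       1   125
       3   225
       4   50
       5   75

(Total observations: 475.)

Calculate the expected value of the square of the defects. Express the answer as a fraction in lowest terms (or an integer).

Total = 475, so P(defects=1) = 125/475, etc.
E[X²] = (5/19)·1 + (9/19)·9 + (2/19)·16 + (3/19)·25
     = 193/19

193/19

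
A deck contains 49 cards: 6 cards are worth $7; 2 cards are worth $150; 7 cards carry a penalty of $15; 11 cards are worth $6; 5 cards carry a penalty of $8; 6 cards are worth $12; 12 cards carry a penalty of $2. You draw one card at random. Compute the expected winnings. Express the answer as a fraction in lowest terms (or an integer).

311/49 dollars

E[payout] = (6/49)·7 + (2/49)·150 + (7/49)·(-15) + (11/49)·6 + (5/49)·(-8) + (6/49)·12 + (12/49)·(-2) = 311/49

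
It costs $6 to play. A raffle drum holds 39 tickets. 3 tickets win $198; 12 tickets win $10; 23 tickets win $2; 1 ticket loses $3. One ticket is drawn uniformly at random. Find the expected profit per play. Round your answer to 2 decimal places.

$13.41

E[payout] = (3/39)·198 + (12/39)·10 + (23/39)·2 + (1/39)·(-3) = 757/39
Expected profit = 757/39 − 6 = 523/39 ≈ $13.41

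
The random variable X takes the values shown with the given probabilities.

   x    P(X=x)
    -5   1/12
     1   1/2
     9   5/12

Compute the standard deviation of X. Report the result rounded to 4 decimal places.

4.6518

E[X] = 23/6, E[X²] = 109/3
Var(X) = E[X²] − (E[X])² = 109/3 − 529/36 = 779/36
SD(X) = √(779/36) ≈ 4.6518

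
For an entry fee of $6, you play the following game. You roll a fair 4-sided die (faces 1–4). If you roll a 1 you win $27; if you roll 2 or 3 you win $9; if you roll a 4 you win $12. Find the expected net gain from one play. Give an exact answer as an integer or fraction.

33/4 dollars

E[payout] = (1/2)·9 + (1/4)·12 + (1/4)·27 = 57/4
Expected profit = 57/4 − 6 = 33/4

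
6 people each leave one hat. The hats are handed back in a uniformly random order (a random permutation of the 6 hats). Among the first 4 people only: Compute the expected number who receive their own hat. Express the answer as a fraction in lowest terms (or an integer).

Let Xᵢ = 1 if person i gets their own hat. For each i, P(Xᵢ=1) = 1/6.
By linearity of expectation, E[X₁+…+X_4] = 4·(1/6) = 2/3.

2/3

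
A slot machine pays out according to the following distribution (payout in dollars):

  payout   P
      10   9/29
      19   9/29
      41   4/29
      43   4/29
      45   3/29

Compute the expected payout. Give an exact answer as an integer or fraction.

E[X] = (9/29)·10 + (9/29)·19 + (4/29)·41 + (4/29)·43 + (3/29)·45
     = 732/29

732/29 dollars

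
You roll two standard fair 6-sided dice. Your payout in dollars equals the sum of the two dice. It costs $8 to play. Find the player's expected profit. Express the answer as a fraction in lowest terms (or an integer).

Distribution of the sum of the two dice: 2 w.p. 1/36, 3 w.p. 1/18, 4 w.p. 1/12, 5 w.p. 1/9, 6 w.p. 5/36, 7 w.p. 1/6, …
E[payout] = (1/36)·2 + (1/18)·3 + (1/12)·4 + (1/9)·5 + (5/36)·6 + (1/6)·7 + (5/36)·8 + (1/9)·9 + (1/12)·10 + (1/18)·11 + (1/36)·12 = 7
Expected profit = 7 − 8 = -1

-$1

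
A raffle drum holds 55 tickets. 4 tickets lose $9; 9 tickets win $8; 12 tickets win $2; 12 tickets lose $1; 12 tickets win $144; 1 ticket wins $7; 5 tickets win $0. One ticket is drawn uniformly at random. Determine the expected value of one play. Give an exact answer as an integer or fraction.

E[payout] = (4/55)·(-9) + (9/55)·8 + (12/55)·2 + (12/55)·(-1) + (12/55)·144 + (1/55)·7 + (5/55)·0 = 1783/55

1783/55 dollars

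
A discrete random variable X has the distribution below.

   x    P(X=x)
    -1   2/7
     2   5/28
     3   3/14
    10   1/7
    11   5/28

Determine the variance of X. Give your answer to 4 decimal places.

21.9528

E[X] = (2/7)·(-1) + (5/28)·2 + (3/14)·3 + (1/7)·10 + (5/28)·11 = 115/28
E[X²] = (2/7)·1 + (5/28)·4 + (3/14)·9 + (1/7)·100 + (5/28)·121 = 1087/28
Var(X) = 1087/28 − (115/28)² = 17211/784 ≈ 21.9528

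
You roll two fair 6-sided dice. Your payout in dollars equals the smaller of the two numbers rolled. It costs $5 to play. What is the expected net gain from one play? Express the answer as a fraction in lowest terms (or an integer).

Distribution of the smaller of the two numbers rolled: 1 w.p. 11/36, 2 w.p. 1/4, 3 w.p. 7/36, 4 w.p. 5/36, 5 w.p. 1/12, 6 w.p. 1/36
E[payout] = (11/36)·1 + (1/4)·2 + (7/36)·3 + (5/36)·4 + (1/12)·5 + (1/36)·6 = 91/36
Expected profit = 91/36 − 5 = -89/36

-89/36 dollars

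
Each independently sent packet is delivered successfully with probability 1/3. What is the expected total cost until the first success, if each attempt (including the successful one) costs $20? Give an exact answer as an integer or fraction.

E[#attempts] = 1/p = 3; E[cost] = 20·3 = 60.

$60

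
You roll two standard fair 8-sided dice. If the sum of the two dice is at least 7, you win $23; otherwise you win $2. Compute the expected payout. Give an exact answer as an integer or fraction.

1157/64 dollars

E[payout] = (15/64)·2 + (49/64)·23 = 1157/64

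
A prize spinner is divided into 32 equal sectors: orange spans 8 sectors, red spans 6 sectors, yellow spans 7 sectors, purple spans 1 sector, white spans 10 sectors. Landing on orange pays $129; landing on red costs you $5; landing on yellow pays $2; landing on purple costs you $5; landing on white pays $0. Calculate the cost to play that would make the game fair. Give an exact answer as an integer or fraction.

E[payout] = (8/32)·129 + (6/32)·(-5) + (7/32)·2 + (1/32)·(-5) + (10/32)·0 = 1011/32
Fair fee = E[payout] = 1011/32

1011/32 dollars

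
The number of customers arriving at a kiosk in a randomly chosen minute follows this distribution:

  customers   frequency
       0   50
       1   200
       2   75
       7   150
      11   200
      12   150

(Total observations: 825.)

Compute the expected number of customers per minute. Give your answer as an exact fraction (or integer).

Total = 825, so P(customers=0) = 50/825, etc.
E[X] = (2/33)·0 + (8/33)·1 + (1/11)·2 + (2/11)·7 + (8/33)·11 + (2/11)·12
     = 72/11

72/11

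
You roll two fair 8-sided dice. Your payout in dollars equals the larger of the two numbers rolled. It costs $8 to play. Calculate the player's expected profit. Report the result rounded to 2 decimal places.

Distribution of the larger of the two numbers rolled: 1 w.p. 1/64, 2 w.p. 3/64, 3 w.p. 5/64, 4 w.p. 7/64, 5 w.p. 9/64, 6 w.p. 11/64, …
E[payout] = (1/64)·1 + (3/64)·2 + (5/64)·3 + (7/64)·4 + (9/64)·5 + (11/64)·6 + (13/64)·7 + (15/64)·8 = 93/16
Expected profit = 93/16 − 8 = -35/16 ≈ -$2.19

-$2.19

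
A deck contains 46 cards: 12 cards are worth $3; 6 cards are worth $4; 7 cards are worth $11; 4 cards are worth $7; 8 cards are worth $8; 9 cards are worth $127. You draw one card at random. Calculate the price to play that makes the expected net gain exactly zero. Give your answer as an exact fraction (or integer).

E[payout] = (12/46)·3 + (6/46)·4 + (7/46)·11 + (4/46)·7 + (8/46)·8 + (9/46)·127 = 686/23
Fair fee = E[payout] = 686/23

686/23 dollars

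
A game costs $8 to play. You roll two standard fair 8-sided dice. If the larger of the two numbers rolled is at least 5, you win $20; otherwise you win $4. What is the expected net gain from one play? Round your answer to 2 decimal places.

$8.00

E[payout] = (1/4)·4 + (3/4)·20 = 16
Expected profit = 16 − 8 = 8 ≈ $8.00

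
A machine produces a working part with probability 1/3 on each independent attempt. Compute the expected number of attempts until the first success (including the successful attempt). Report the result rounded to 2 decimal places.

For a geometric distribution, E[trials] = 1/p = 1/(1/3) = 3.
≈ 3.00

3.00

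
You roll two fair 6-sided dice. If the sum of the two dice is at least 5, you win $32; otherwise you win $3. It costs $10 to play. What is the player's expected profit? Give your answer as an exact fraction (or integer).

103/6 dollars

E[payout] = (1/6)·3 + (5/6)·32 = 163/6
Expected profit = 163/6 − 10 = 103/6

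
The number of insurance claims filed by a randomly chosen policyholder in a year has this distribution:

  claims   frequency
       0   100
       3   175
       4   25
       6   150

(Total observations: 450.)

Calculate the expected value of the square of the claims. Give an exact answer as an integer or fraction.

295/18

Total = 450, so P(claims=0) = 100/450, etc.
E[X²] = (2/9)·0 + (7/18)·9 + (1/18)·16 + (1/3)·36
     = 295/18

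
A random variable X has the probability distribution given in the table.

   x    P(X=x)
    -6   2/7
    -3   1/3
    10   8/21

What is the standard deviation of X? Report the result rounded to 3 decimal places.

E[X] = 23/21, E[X²] = 1079/21
Var(X) = E[X²] − (E[X])² = 1079/21 − 529/441 = 22130/441
SD(X) = √(22130/441) ≈ 7.084

7.084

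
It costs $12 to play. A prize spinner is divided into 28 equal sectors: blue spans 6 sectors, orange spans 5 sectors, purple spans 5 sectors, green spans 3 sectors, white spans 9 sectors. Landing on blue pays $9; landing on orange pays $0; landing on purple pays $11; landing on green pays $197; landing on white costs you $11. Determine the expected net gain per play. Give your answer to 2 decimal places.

E[payout] = (6/28)·9 + (5/28)·0 + (5/28)·11 + (3/28)·197 + (9/28)·(-11) = 601/28
Expected profit = 601/28 − 12 = 265/28 ≈ $9.46

$9.46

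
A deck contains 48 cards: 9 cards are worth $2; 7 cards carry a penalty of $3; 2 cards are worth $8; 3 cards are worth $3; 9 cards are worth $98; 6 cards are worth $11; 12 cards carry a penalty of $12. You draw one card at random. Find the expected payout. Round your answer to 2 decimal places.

E[payout] = (9/48)·2 + (7/48)·(-3) + (2/48)·8 + (3/48)·3 + (9/48)·98 + (6/48)·11 + (12/48)·(-12) = 413/24
≈ $17.21

$17.21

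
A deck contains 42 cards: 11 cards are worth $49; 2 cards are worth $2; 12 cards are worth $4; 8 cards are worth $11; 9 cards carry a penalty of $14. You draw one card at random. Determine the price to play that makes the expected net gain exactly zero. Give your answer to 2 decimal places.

E[payout] = (11/42)·49 + (2/42)·2 + (12/42)·4 + (8/42)·11 + (9/42)·(-14) = 79/6
Fair fee = E[payout] = 79/6 ≈ $13.17

$13.17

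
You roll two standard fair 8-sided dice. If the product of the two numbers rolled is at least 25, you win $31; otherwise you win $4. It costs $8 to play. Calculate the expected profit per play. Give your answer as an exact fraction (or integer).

71/16 dollars

E[payout] = (11/16)·4 + (5/16)·31 = 199/16
Expected profit = 199/16 − 8 = 71/16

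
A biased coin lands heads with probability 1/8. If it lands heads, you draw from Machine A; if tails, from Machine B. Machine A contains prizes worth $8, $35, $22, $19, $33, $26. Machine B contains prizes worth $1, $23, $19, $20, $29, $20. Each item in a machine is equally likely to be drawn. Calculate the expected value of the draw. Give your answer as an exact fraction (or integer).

309/16 dollars

E[X | Machine A] = (8 + 35 + 22 + 19 + 33 + 26)/6 = 143/6
E[X | Machine B] = (1 + 23 + 19 + 20 + 29 + 20)/6 = 56/3
E[X] = (1/8)·143/6 + (7/8)·56/3 = 309/16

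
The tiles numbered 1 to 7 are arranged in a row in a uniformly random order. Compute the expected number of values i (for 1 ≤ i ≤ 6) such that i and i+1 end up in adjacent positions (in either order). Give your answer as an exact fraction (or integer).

For each i ∈ {1,…,6}, let Xᵢ = 1 if i and i+1 are adjacent. P(Xᵢ=1) = 2·(7−1)!/7! = 2/7.
By linearity, E[ΣXᵢ] = (6)·(2/7) = 12/7.

12/7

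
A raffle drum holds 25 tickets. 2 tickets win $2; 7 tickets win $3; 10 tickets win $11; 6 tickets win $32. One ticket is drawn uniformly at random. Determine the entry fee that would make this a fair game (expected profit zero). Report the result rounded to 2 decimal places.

$13.08

E[payout] = (2/25)·2 + (7/25)·3 + (10/25)·11 + (6/25)·32 = 327/25
Fair fee = E[payout] = 327/25 ≈ $13.08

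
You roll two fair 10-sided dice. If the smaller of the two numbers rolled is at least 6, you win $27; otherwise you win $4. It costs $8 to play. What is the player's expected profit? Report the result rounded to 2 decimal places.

$1.75

E[payout] = (3/4)·4 + (1/4)·27 = 39/4
Expected profit = 39/4 − 8 = 7/4 ≈ $1.75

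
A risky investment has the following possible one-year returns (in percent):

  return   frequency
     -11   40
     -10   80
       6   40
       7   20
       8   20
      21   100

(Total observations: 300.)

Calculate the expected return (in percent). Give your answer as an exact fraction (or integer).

Total = 300, so P(return=-11) = 40/300, etc.
E[X] = (2/15)·(-11) + (4/15)·(-10) + (2/15)·6 + (1/15)·7 + (1/15)·8 + (1/3)·21
     = 14/3

14/3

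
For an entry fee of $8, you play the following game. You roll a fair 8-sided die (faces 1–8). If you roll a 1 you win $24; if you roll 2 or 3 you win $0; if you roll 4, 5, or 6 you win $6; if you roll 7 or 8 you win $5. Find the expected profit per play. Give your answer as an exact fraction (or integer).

E[payout] = (1/4)·0 + (1/4)·5 + (3/8)·6 + (1/8)·24 = 13/2
Expected profit = 13/2 − 8 = -3/2

-3/2 dollars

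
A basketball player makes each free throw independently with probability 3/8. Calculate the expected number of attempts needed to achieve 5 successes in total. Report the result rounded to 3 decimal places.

13.333

By linearity (sum of 5 independent geometric waits), E[trials] = 5/p = 5/(3/8) = 40/3.
≈ 13.333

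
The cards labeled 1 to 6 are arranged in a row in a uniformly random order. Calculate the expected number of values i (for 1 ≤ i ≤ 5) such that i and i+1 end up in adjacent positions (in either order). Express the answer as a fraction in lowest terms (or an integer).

For each i ∈ {1,…,5}, let Xᵢ = 1 if i and i+1 are adjacent. P(Xᵢ=1) = 2·(6−1)!/6! = 2/6.
By linearity, E[ΣXᵢ] = (5)·(2/6) = 5/3.

5/3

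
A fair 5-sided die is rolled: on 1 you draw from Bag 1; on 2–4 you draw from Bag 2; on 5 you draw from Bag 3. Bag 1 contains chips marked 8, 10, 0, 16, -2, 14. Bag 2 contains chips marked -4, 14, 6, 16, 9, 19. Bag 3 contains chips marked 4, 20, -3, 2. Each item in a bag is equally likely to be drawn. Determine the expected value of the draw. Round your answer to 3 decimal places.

8.683

E[X | Bag 1] = (8 + 10 + 0 + 16 − 2 + 14)/6 = 23/3
E[X | Bag 2] = (-4 + 14 + 6 + 16 + 9 + 19)/6 = 10
E[X | Bag 3] = (4 + 20 − 3 + 2)/4 = 23/4
E[X] = (1/5)·23/3 + (3/5)·10 + (1/5)·23/4 = 521/60 ≈ 8.683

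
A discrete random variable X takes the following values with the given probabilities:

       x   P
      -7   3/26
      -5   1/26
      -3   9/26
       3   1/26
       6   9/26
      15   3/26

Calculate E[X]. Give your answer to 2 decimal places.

E[X] = (3/26)·(-7) + (1/26)·(-5) + (9/26)·(-3) + (1/26)·3 + (9/26)·6 + (3/26)·15
     = 49/26 ≈ 1.88

1.88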